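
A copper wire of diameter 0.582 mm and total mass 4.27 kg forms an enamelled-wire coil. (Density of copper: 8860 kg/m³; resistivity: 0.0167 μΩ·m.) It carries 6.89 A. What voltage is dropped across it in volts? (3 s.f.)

ρ = 0.0167 μΩ·m = 1.67×10^-8 Ω·m
A = π(d/2)² = π(2.9100e-04 m)² = 2.6603e-07 m²
L = m/(density·A) = 4.27/(8860×2.6603e-07) = 1812 m
R = ρL/A = (1.67×10^-8)(1812)/(2.6603e-07) = 113.7 Ω
V = IR = 6.89 × 113.7 = 784 V

784 V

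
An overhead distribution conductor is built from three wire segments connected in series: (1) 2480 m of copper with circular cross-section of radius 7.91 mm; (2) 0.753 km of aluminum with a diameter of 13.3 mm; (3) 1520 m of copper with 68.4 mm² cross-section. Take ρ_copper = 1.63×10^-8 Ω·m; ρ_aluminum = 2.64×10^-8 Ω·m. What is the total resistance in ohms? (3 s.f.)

0.711 Ω

Seg 1: A = πr² = π(7.9100e-03 m)² = 1.966e-04 m²
R_1 = (1.63×10^-8)(2480)/(1.966e-04) = 0.2057 Ω
Seg 2: A = π(d/2)² = π(6.6500e-03 m)² = 1.389e-04 m²
R_2 = (2.64×10^-8)(753)/(1.389e-04) = 0.1431 Ω
Seg 3: A = 68.4 mm² = 6.840e-05 m²
R_3 = (1.63×10^-8)(1520)/(6.840e-05) = 0.3622 Ω
R_total = R_1 + R_2 + R_3 = 0.711 Ω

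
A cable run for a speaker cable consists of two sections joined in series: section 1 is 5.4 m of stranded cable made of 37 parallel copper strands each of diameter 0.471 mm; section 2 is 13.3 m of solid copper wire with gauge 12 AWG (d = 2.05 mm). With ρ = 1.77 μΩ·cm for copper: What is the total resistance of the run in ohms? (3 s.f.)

0.0861 Ω

ρ = 1.77 μΩ·cm = 1.77×10^-8 Ω·m
Section 1: A_strand = π(2.3550e-04)² = 1.742e-07 m²; R₁ = ρL/(N·A_s) = (1.77×10^-8)(5.4)/(37×1.742e-07) = 0.01483 Ω
Section 2: A = π(2.05/2 mm)² = π(1.0250e-03 m)² = 3.301e-06 m²
R₂ = (1.77×10^-8)(13.3)/(3.301e-06) = 0.07132 Ω
R = R₁ + R₂ = 0.0861 Ω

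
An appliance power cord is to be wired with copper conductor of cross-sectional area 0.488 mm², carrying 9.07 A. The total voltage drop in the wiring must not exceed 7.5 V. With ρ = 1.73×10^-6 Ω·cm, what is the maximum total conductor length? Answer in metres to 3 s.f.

23.3 m

ρ = 1.73×10^-6 Ω·cm = 1.73×10^-8 Ω·m
A = 0.488 mm² = 4.880e-07 m²
L_max = V_max·A/(1·ρI) = (7.5)(4.880e-07)/(1.73×10^-8×9.07) = 23.3 m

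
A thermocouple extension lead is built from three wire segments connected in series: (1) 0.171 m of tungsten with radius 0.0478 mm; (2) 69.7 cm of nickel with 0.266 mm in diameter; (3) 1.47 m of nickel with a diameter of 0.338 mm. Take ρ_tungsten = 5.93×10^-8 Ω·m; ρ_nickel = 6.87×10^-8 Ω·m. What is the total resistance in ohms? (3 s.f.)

Seg 1: A = πr² = π(4.7800e-05 m)² = 7.178e-09 m²
R_1 = (5.93×10^-8)(0.171)/(7.178e-09) = 1.413 Ω
Seg 2: A = π(d/2)² = π(1.3300e-04 m)² = 5.557e-08 m²
R_2 = (6.87×10^-8)(0.697)/(5.557e-08) = 0.8617 Ω
Seg 3: A = π(d/2)² = π(1.6900e-04 m)² = 8.973e-08 m²
R_3 = (6.87×10^-8)(1.47)/(8.973e-08) = 1.126 Ω
R_total = R_1 + R_2 + R_3 = 3.40 Ω

3.40 Ω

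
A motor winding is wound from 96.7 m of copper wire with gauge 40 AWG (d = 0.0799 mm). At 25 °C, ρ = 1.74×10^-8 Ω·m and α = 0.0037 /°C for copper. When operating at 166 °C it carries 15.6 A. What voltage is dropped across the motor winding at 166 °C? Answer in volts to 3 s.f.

7970 V

A = π(0.0799/2 mm)² = π(3.9950e-05 m)² = 5.014e-09 m²
R₍25₎ = ρL/A = (1.74×10^-8)(96.7)/(5.014e-09) = 335.6 Ω
R₍166₎ = R₍25₎(1 + αΔT) = 335.6 × (1 + 0.0037×141) = 510.6 Ω
V = IR = 15.6 × 510.6 = 7970 V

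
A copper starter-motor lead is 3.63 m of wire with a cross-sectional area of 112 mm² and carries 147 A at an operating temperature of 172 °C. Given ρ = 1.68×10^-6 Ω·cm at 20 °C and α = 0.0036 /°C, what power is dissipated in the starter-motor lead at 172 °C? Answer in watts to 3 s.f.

18.2 W

ρ = 1.68×10^-6 Ω·cm = 1.68×10^-8 Ω·m
A = 112 mm² = 1.120e-04 m²
R₍20₎ = ρL/A = (1.68×10^-8)(3.63)/(1.120e-04) = 5.445×10^-4 Ω
R₍172₎ = R₍20₎(1 + αΔT) = 5.445×10^-4 × (1 + 0.0036×152) = 8.425×10^-4 Ω
P = I²R = (147)² × 8.425×10^-4 = 18.2 W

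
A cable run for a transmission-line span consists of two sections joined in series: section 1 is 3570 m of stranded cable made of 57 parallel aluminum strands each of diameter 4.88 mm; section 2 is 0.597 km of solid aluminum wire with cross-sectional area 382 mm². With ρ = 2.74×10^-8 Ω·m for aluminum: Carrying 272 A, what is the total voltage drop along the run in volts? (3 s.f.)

36.6 V

Section 1: A_strand = π(2.4400e-03)² = 1.870e-05 m²; R₁ = ρL/(N·A_s) = (2.74×10^-8)(3570)/(57×1.870e-05) = 0.09175 Ω
Section 2: A = 382 mm² = 3.820e-04 m²
R₂ = (2.74×10^-8)(597)/(3.820e-04) = 0.04282 Ω
R = R₁ + R₂ = 0.1346 Ω
V = IR = 272 × 0.1346 = 36.6 V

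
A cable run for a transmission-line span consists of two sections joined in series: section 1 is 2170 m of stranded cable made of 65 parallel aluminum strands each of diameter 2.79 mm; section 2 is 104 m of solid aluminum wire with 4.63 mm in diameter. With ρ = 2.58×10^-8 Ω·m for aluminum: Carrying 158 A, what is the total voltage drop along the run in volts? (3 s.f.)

Section 1: A_strand = π(1.3950e-03)² = 6.114e-06 m²; R₁ = ρL/(N·A_s) = (2.58×10^-8)(2170)/(65×6.114e-06) = 0.1409 Ω
Section 2: A = π(d/2)² = π(2.3150e-03 m)² = 1.684e-05 m²
R₂ = (2.58×10^-8)(104)/(1.684e-05) = 0.1594 Ω
R = R₁ + R₂ = 0.3003 Ω
V = IR = 158 × 0.3003 = 47.4 V

47.4 V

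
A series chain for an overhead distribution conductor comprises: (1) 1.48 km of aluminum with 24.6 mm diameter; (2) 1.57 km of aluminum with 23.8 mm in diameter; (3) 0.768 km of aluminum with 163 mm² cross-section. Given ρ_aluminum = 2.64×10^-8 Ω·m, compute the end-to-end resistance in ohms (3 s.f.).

0.300 Ω

Seg 1: A = π(d/2)² = π(1.2300e-02 m)² = 4.753e-04 m²
R_1 = (2.64×10^-8)(1480)/(4.753e-04) = 0.08221 Ω
Seg 2: A = π(d/2)² = π(1.1900e-02 m)² = 4.449e-04 m²
R_2 = (2.64×10^-8)(1570)/(4.449e-04) = 0.09317 Ω
Seg 3: A = 163 mm² = 1.630e-04 m²
R_3 = (2.64×10^-8)(768)/(1.630e-04) = 0.1244 Ω
R_total = R_1 + R_2 + R_3 = 0.300 Ω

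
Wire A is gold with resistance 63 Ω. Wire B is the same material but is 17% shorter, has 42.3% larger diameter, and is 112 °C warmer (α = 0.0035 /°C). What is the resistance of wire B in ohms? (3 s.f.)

R ∝ ρL/d² with ρ ∝ (1+αΔT), so R_B/R_A = (1 − 17/100) × (1 + 42.3/100)⁻² × (1 + 0.0035×112)
= 0.83 × 0.4938 × 1.392 = 0.5706
R_B = 0.5706 × 63 = 35.9 Ω

35.9 Ω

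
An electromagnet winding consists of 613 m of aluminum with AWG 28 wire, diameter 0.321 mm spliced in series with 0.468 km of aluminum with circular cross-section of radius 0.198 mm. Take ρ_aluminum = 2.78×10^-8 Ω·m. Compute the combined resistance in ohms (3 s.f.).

316 Ω

Segment 1: A = π(0.321/2 mm)² = π(1.6050e-04 m)² = 8.093e-08 m²
R₁ = ρL/A = (2.78×10^-8)(613)/(8.093e-08) = 210.6 Ω
Segment 2: A = πr² = π(1.9800e-04 m)² = 1.232e-07 m²
R₂ = (2.78×10^-8)(468)/(1.232e-07) = 105.6 Ω
R = R₁ + R₂ = 316 Ω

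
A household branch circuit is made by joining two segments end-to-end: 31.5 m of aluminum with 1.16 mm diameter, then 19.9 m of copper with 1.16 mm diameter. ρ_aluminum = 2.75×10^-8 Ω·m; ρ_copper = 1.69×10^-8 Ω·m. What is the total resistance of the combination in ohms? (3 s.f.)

Segment 1: A = π(d/2)² = π(5.8000e-04 m)² = 1.057e-06 m²
R₁ = ρL/A = (2.75×10^-8)(31.5)/(1.057e-06) = 0.8197 Ω
R₂ = (1.69×10^-8)(19.9)/(1.057e-06) = 0.3182 Ω
R = R₁ + R₂ = 1.14 Ω

1.14 Ω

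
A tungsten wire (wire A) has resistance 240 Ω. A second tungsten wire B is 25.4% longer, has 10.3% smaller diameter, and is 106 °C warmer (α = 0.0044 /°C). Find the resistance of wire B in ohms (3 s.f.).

R ∝ ρL/d² with ρ ∝ (1+αΔT), so R_B/R_A = (1 + 25.4/100) × (1 − 10.3/100)⁻² × (1 + 0.0044×106)
= 1.254 × 1.243 × 1.466 = 2.285
R_B = 2.285 × 240 = 548 Ω

548 Ω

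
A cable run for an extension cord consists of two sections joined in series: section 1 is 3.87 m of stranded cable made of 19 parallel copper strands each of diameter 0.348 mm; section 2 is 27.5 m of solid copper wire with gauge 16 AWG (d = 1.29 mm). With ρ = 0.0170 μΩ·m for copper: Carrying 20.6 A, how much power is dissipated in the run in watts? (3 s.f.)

ρ = 0.0170 μΩ·m = 1.70×10^-8 Ω·m
Section 1: A_strand = π(1.7400e-04)² = 9.511e-08 m²; R₁ = ρL/(N·A_s) = (1.70×10^-8)(3.87)/(19×9.511e-08) = 0.0364 Ω
Section 2: A = π(1.29/2 mm)² = π(6.4500e-04 m)² = 1.307e-06 m²
R₂ = (1.70×10^-8)(27.5)/(1.307e-06) = 0.3577 Ω
R = R₁ + R₂ = 0.3941 Ω
P = I²R = (20.6)² × 0.3941 = 167 W

167 W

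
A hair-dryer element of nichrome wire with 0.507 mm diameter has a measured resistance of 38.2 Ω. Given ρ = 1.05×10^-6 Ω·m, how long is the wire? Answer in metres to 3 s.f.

A = π(d/2)² = π(2.5350e-04 m)² = 2.019e-07 m²
L = RA/ρ = (38.2)(2.019e-07)/(1.05×10^-6) = 7.34 m

7.34 m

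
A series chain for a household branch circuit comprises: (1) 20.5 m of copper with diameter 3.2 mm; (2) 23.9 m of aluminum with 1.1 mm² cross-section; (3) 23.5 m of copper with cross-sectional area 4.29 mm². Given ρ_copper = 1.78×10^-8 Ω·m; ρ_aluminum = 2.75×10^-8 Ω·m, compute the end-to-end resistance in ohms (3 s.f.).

0.740 Ω

Seg 1: A = π(d/2)² = π(1.6000e-03 m)² = 8.042e-06 m²
R_1 = (1.78×10^-8)(20.5)/(8.042e-06) = 0.04537 Ω
Seg 2: A = 1.1 mm² = 1.100e-06 m²
R_2 = (2.75×10^-8)(23.9)/(1.100e-06) = 0.5975 Ω
Seg 3: A = 4.29 mm² = 4.290e-06 m²
R_3 = (1.78×10^-8)(23.5)/(4.290e-06) = 0.09751 Ω
R_total = R_1 + R_2 + R_3 = 0.740 Ω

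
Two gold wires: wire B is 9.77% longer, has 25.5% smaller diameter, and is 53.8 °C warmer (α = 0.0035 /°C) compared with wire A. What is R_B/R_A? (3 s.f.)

2.35

R ∝ ρL/d² with ρ ∝ (1+αΔT), so R_B/R_A = (1 + 9.77/100) × (1 − 25.5/100)⁻² × (1 + 0.0035×53.8)
= 1.098 × 1.802 × 1.188 = 2.35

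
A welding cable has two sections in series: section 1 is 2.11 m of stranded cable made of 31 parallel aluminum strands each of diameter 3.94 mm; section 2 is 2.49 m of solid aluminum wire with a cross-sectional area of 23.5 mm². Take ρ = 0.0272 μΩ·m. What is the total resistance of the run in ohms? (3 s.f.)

ρ = 0.0272 μΩ·m = 2.72×10^-8 Ω·m
Section 1: A_strand = π(1.9700e-03)² = 1.219e-05 m²; R₁ = ρL/(N·A_s) = (2.72×10^-8)(2.11)/(31×1.219e-05) = 1.518×10^-4 Ω
Section 2: A = 23.5 mm² = 2.350e-05 m²
R₂ = (2.72×10^-8)(2.49)/(2.350e-05) = 0.002882 Ω
R = R₁ + R₂ = 0.00303 Ω

0.00303 Ω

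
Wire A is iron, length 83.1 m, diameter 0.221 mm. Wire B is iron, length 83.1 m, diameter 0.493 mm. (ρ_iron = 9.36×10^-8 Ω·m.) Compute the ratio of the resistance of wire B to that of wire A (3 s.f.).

0.201

R ∝ ρL/d², so R_B/R_A = (d_A/d_B)²
= (0.221/0.493)² = 0.201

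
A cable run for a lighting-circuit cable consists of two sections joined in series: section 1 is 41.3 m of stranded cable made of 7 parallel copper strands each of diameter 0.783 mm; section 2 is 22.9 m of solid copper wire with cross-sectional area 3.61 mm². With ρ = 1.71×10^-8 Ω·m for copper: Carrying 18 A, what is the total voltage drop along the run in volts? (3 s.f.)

5.72 V

Section 1: A_strand = π(3.9150e-04)² = 4.815e-07 m²; R₁ = ρL/(N·A_s) = (1.71×10^-8)(41.3)/(7×4.815e-07) = 0.2095 Ω
Section 2: A = 3.61 mm² = 3.610e-06 m²
R₂ = (1.71×10^-8)(22.9)/(3.610e-06) = 0.1085 Ω
R = R₁ + R₂ = 0.318 Ω
V = IR = 18 × 0.318 = 5.72 V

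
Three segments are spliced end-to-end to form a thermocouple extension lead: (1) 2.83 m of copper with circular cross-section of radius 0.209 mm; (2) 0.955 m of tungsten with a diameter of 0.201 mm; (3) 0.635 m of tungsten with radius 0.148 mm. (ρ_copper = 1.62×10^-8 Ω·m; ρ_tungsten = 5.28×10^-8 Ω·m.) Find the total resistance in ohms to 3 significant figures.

2.41 Ω

Seg 1: A = πr² = π(2.0900e-04 m)² = 1.372e-07 m²
R_1 = (1.62×10^-8)(2.83)/(1.372e-07) = 0.3341 Ω
Seg 2: A = π(d/2)² = π(1.0050e-04 m)² = 3.173e-08 m²
R_2 = (5.28×10^-8)(0.955)/(3.173e-08) = 1.589 Ω
Seg 3: A = πr² = π(1.4800e-04 m)² = 6.881e-08 m²
R_3 = (5.28×10^-8)(0.635)/(6.881e-08) = 0.4872 Ω
R_total = R_1 + R_2 + R_3 = 2.41 Ω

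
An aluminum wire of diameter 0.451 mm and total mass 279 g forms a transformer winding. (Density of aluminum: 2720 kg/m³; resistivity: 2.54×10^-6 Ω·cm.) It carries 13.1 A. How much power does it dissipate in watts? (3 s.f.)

17500 W

ρ = 2.54×10^-6 Ω·cm = 2.54×10^-8 Ω·m
A = π(d/2)² = π(2.2550e-04 m)² = 1.5975e-07 m²
L = m/(density·A) = 0.279/(2720×1.5975e-07) = 642.1 m
R = ρL/A = (2.54×10^-8)(642.1)/(1.5975e-07) = 102.1 Ω
P = I²R = (13.1)² × 102.1 = 17500 W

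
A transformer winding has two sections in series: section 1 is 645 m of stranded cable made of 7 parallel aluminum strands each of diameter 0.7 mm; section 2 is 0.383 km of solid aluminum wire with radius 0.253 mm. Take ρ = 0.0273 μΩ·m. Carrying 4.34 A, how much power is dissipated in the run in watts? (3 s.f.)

1100 W

ρ = 0.0273 μΩ·m = 2.73×10^-8 Ω·m
Section 1: A_strand = π(3.5000e-04)² = 3.848e-07 m²; R₁ = ρL/(N·A_s) = (2.73×10^-8)(645)/(7×3.848e-07) = 6.536 Ω
Section 2: A = πr² = π(2.5300e-04 m)² = 2.011e-07 m²
R₂ = (2.73×10^-8)(383)/(2.011e-07) = 52 Ω
R = R₁ + R₂ = 58.53 Ω
P = I²R = (4.34)² × 58.53 = 1100 W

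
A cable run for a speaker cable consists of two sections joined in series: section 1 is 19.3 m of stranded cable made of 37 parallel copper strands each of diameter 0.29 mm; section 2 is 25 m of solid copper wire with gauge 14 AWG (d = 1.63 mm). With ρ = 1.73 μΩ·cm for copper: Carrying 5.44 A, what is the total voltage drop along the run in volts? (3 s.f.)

1.87 V

ρ = 1.73 μΩ·cm = 1.73×10^-8 Ω·m
Section 1: A_strand = π(1.4500e-04)² = 6.605e-08 m²; R₁ = ρL/(N·A_s) = (1.73×10^-8)(19.3)/(37×6.605e-08) = 0.1366 Ω
Section 2: A = π(1.63/2 mm)² = π(8.1500e-04 m)² = 2.087e-06 m²
R₂ = (1.73×10^-8)(25)/(2.087e-06) = 0.2073 Ω
R = R₁ + R₂ = 0.3439 Ω
V = IR = 5.44 × 0.3439 = 1.87 V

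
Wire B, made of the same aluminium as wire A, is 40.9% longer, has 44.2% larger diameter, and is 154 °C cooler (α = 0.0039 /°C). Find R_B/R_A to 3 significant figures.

R ∝ ρL/d² with ρ ∝ (1+αΔT), so R_B/R_A = (1 + 40.9/100) × (1 + 44.2/100)⁻² × (1 − 0.0039×154)
= 1.409 × 0.4809 × 0.3994 = 0.271

0.271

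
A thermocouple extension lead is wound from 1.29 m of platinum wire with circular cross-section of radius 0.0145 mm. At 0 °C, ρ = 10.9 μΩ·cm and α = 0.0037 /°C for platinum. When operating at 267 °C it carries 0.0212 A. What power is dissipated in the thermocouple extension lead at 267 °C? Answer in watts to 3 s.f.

0.190 W

ρ = 10.9 μΩ·cm = 1.09×10^-7 Ω·m
A = πr² = π(1.4500e-05 m)² = 6.605e-10 m²
R₍0₎ = ρL/A = (1.09×10^-7)(1.29)/(6.605e-10) = 212.9 Ω
R₍267₎ = R₍0₎(1 + αΔT) = 212.9 × (1 + 0.0037×267) = 423.2 Ω
P = I²R = (0.0212)² × 423.2 = 0.190 W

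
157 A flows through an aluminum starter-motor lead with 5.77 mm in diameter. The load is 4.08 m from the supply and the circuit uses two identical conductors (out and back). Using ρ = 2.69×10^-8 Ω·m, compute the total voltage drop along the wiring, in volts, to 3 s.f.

1.32 V

A = π(d/2)² = π(2.8850e-03 m)² = 2.615e-05 m²
Total conductor length (both ways) L = 2 × 4.08 = 8.16 m
R = ρL/A = (2.69×10^-8)(8.16)/(2.615e-05) = 0.008395 Ω
V = IR = 157 × 0.008395 = 1.32 V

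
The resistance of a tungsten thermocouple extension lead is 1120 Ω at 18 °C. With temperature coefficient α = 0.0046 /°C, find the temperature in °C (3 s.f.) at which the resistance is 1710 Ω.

133 °C

R = R₀(1 + α(T − T₀)) ⇒ T = T₀ + (R/R₀ − 1)/α
T = 18 + (1710/1120 − 1)/0.0046 = 18 + (0.5268)/0.0046 = 133 °C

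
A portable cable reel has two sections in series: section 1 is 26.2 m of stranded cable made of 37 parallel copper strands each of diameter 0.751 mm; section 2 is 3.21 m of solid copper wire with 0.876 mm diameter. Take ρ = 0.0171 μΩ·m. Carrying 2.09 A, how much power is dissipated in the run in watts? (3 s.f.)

ρ = 0.0171 μΩ·m = 1.71×10^-8 Ω·m
Section 1: A_strand = π(3.7550e-04)² = 4.430e-07 m²; R₁ = ρL/(N·A_s) = (1.71×10^-8)(26.2)/(37×4.430e-07) = 0.02734 Ω
Section 2: A = π(d/2)² = π(4.3800e-04 m)² = 6.027e-07 m²
R₂ = (1.71×10^-8)(3.21)/(6.027e-07) = 0.09108 Ω
R = R₁ + R₂ = 0.1184 Ω
P = I²R = (2.09)² × 0.1184 = 0.517 W

0.517 W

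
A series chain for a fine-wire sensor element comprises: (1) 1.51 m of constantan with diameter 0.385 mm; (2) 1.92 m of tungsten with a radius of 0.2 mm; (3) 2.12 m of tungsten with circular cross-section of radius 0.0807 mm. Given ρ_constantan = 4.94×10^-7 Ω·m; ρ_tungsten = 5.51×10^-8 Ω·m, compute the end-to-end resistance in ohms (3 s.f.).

Seg 1: A = π(d/2)² = π(1.9250e-04 m)² = 1.164e-07 m²
R_1 = (4.94×10^-7)(1.51)/(1.164e-07) = 6.408 Ω
Seg 2: A = πr² = π(2.0000e-04 m)² = 1.257e-07 m²
R_2 = (5.51×10^-8)(1.92)/(1.257e-07) = 0.8419 Ω
Seg 3: A = πr² = π(8.0700e-05 m)² = 2.046e-08 m²
R_3 = (5.51×10^-8)(2.12)/(2.046e-08) = 5.709 Ω
R_total = R_1 + R_2 + R_3 = 13.0 Ω

13.0 Ω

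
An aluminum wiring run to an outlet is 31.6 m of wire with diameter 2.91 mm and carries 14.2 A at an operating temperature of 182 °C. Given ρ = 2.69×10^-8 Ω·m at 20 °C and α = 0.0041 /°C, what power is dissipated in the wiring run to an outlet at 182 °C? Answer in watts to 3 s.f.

A = π(d/2)² = π(1.4550e-03 m)² = 6.651e-06 m²
R₍20₎ = ρL/A = (2.69×10^-8)(31.6)/(6.651e-06) = 0.1278 Ω
R₍182₎ = R₍20₎(1 + αΔT) = 0.1278 × (1 + 0.0041×162) = 0.2127 Ω
P = I²R = (14.2)² × 0.2127 = 42.9 W

42.9 W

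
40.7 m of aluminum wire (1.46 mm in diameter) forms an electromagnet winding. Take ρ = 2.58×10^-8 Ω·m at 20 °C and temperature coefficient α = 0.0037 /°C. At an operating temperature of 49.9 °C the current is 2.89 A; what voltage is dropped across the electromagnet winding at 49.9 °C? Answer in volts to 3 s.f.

A = π(d/2)² = π(7.3000e-04 m)² = 1.674e-06 m²
R₍20₎ = ρL/A = (2.58×10^-8)(40.7)/(1.674e-06) = 0.6272 Ω
R₍49.9₎ = R₍20₎(1 + αΔT) = 0.6272 × (1 + 0.0037×29.9) = 0.6966 Ω
V = IR = 2.89 × 0.6966 = 2.01 V

2.01 V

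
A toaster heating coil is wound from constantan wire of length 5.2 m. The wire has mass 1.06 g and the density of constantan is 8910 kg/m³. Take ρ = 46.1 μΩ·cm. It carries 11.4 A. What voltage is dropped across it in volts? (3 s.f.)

1190 V

ρ = 46.1 μΩ·cm = 4.61×10^-7 Ω·m
A = m/(density·L) = 0.00106/(8910×5.2) = 2.2878e-08 m²
R = ρL/A = (4.61×10^-7)(5.2)/(2.2878e-08) = 104.8 Ω
V = IR = 11.4 × 104.8 = 1190 V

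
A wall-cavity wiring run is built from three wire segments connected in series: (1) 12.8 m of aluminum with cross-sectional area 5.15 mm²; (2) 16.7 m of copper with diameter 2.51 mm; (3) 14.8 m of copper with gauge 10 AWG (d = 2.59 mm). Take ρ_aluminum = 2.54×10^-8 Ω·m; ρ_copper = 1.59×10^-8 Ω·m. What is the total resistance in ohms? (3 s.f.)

0.161 Ω

Seg 1: A = 5.15 mm² = 5.150e-06 m²
R_1 = (2.54×10^-8)(12.8)/(5.150e-06) = 0.06313 Ω
Seg 2: A = π(d/2)² = π(1.2550e-03 m)² = 4.948e-06 m²
R_2 = (1.59×10^-8)(16.7)/(4.948e-06) = 0.05366 Ω
Seg 3: A = π(2.59/2 mm)² = π(1.2950e-03 m)² = 5.269e-06 m²
R_3 = (1.59×10^-8)(14.8)/(5.269e-06) = 0.04467 Ω
R_total = R_1 + R_2 + R_3 = 0.161 Ω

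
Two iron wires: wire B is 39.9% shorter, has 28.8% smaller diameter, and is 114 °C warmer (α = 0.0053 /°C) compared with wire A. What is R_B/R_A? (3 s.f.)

R ∝ ρL/d² with ρ ∝ (1+αΔT), so R_B/R_A = (1 − 39.9/100) × (1 − 28.8/100)⁻² × (1 + 0.0053×114)
= 0.601 × 1.973 × 1.604 = 1.90

1.90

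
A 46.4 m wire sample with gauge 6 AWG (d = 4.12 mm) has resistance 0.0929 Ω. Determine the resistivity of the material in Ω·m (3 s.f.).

A = π(4.12/2 mm)² = π(2.0600e-03 m)² = 1.333e-05 m²
ρ = RA/L = (0.0929)(1.333e-05)/(46.4) = 2.67×10^-8 Ω·m

2.67×10^-8 Ω·m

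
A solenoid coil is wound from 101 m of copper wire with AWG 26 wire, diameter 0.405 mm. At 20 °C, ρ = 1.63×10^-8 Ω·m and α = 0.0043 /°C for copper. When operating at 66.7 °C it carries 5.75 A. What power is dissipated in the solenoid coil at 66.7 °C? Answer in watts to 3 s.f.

507 W

A = π(0.405/2 mm)² = π(2.0250e-04 m)² = 1.288e-07 m²
R₍20₎ = ρL/A = (1.63×10^-8)(101)/(1.288e-07) = 12.78 Ω
R₍66.7₎ = R₍20₎(1 + αΔT) = 12.78 × (1 + 0.0043×46.7) = 15.35 Ω
P = I²R = (5.75)² × 15.35 = 507 W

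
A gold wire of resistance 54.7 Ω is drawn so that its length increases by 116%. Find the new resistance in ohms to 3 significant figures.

255 Ω

k = 1 + 116/100 = 2.16; volume constant ⇒ A' = A/k, so R' = k²R.
R' = 4.666 × 54.7 = 255 Ω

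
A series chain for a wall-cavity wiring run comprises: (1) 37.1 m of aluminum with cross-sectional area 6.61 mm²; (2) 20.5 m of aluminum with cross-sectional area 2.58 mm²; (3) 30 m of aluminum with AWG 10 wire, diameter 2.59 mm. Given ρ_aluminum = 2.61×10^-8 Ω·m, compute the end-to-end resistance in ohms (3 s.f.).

Seg 1: A = 6.61 mm² = 6.610e-06 m²
R_1 = (2.61×10^-8)(37.1)/(6.610e-06) = 0.1465 Ω
Seg 2: A = 2.58 mm² = 2.580e-06 m²
R_2 = (2.61×10^-8)(20.5)/(2.580e-06) = 0.2074 Ω
Seg 3: A = π(2.59/2 mm)² = π(1.2950e-03 m)² = 5.269e-06 m²
R_3 = (2.61×10^-8)(30)/(5.269e-06) = 0.1486 Ω
R_total = R_1 + R_2 + R_3 = 0.502 Ω

0.502 Ω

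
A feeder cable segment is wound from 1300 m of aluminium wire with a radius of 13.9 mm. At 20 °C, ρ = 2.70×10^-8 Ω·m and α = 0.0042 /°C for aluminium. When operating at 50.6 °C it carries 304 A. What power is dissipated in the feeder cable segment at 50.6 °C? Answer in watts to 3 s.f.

A = πr² = π(1.3900e-02 m)² = 6.070e-04 m²
R₍20₎ = ρL/A = (2.70×10^-8)(1300)/(6.070e-04) = 0.05783 Ω
R₍50.6₎ = R₍20₎(1 + αΔT) = 0.05783 × (1 + 0.0042×30.6) = 0.06526 Ω
P = I²R = (304)² × 0.06526 = 6030 W

6030 W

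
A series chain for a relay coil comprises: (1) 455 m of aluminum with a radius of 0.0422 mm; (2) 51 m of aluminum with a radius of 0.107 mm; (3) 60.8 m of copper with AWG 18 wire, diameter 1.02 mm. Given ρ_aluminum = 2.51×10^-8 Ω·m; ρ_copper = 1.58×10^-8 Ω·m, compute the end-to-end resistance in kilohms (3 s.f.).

Seg 1: A = πr² = π(4.2200e-05 m)² = 5.595e-09 m²
R_1 = (2.51×10^-8)(455)/(5.595e-09) = 2041 Ω
Seg 2: A = πr² = π(1.0700e-04 m)² = 3.597e-08 m²
R_2 = (2.51×10^-8)(51)/(3.597e-08) = 35.59 Ω
Seg 3: A = π(1.02/2 mm)² = π(5.1000e-04 m)² = 8.171e-07 m²
R_3 = (1.58×10^-8)(60.8)/(8.171e-07) = 1.176 Ω
R_total = R_1 + R_2 + R_3 = 2.08 kΩ

2.08 kΩ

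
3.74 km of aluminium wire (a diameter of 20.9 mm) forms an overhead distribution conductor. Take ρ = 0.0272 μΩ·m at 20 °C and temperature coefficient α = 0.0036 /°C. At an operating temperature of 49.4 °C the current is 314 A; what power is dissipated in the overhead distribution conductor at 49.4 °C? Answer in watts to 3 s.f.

ρ = 0.0272 μΩ·m = 2.72×10^-8 Ω·m
A = π(d/2)² = π(1.0450e-02 m)² = 3.431e-04 m²
R₍20₎ = ρL/A = (2.72×10^-8)(3740)/(3.431e-04) = 0.2965 Ω
R₍49.4₎ = R₍20₎(1 + αΔT) = 0.2965 × (1 + 0.0036×29.4) = 0.3279 Ω
P = I²R = (314)² × 0.3279 = 32300 W

32300 W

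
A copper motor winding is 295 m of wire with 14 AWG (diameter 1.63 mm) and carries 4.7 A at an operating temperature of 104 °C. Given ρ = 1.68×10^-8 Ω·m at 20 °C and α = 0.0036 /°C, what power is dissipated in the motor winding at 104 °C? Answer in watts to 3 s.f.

A = π(1.63/2 mm)² = π(8.1500e-04 m)² = 2.087e-06 m²
R₍20₎ = ρL/A = (1.68×10^-8)(295)/(2.087e-06) = 2.375 Ω
R₍104₎ = R₍20₎(1 + αΔT) = 2.375 × (1 + 0.0036×84) = 3.093 Ω
P = I²R = (4.7)² × 3.093 = 68.3 W

68.3 W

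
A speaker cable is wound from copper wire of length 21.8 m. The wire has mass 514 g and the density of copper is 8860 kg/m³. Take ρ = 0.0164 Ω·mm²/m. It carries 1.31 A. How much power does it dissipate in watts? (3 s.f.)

0.231 W

ρ = 0.0164 Ω·mm²/m = 1.64×10^-8 Ω·m
A = m/(density·L) = 0.514/(8860×21.8) = 2.6612e-06 m²
R = ρL/A = (1.64×10^-8)(21.8)/(2.6612e-06) = 0.1343 Ω
P = I²R = (1.31)² × 0.1343 = 0.231 W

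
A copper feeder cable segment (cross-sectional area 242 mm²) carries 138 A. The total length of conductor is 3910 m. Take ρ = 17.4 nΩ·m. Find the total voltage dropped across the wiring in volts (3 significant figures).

ρ = 17.4 nΩ·m = 1.74×10^-8 Ω·m
A = 242 mm² = 2.420e-04 m²
R = ρL/A = (1.74×10^-8)(3910)/(2.420e-04) = 0.2811 Ω
V = IR = 138 × 0.2811 = 38.8 V

38.8 V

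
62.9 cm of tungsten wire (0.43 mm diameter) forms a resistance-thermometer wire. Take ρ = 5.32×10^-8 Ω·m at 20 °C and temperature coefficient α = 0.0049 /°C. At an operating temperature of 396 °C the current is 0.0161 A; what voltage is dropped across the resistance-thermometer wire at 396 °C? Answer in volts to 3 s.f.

0.0105 V

A = π(d/2)² = π(2.1500e-04 m)² = 1.452e-07 m²
R₍20₎ = ρL/A = (5.32×10^-8)(0.629)/(1.452e-07) = 0.2304 Ω
R₍396₎ = R₍20₎(1 + αΔT) = 0.2304 × (1 + 0.0049×376) = 0.655 Ω
V = IR = 0.0161 × 0.655 = 0.0105 V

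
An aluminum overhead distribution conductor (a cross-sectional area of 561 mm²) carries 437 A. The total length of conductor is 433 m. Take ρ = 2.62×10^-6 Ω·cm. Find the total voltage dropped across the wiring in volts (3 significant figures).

8.84 V

ρ = 2.62×10^-6 Ω·cm = 2.62×10^-8 Ω·m
A = 561 mm² = 5.610e-04 m²
R = ρL/A = (2.62×10^-8)(433)/(5.610e-04) = 0.02022 Ω
V = IR = 437 × 0.02022 = 8.84 V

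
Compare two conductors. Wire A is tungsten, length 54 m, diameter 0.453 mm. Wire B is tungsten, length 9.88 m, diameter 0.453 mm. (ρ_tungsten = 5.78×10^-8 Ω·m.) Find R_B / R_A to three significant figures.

0.183

R ∝ ρL/d², so R_B/R_A = (L_B/L_A)
= (9.88/54) = 0.183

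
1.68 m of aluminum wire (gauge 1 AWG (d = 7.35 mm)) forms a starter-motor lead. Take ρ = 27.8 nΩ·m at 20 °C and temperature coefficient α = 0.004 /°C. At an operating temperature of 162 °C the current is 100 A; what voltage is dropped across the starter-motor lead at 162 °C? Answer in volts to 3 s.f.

ρ = 27.8 nΩ·m = 2.78×10^-8 Ω·m
A = π(7.35/2 mm)² = π(3.6750e-03 m)² = 4.243e-05 m²
R₍20₎ = ρL/A = (2.78×10^-8)(1.68)/(4.243e-05) = 0.001101 Ω
R₍162₎ = R₍20₎(1 + αΔT) = 0.001101 × (1 + 0.004×142) = 0.001726 Ω
V = IR = 100 × 0.001726 = 0.173 V

0.173 V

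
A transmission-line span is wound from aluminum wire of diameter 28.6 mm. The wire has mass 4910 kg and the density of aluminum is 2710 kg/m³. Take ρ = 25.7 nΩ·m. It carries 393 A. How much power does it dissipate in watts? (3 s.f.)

ρ = 25.7 nΩ·m = 2.57×10^-8 Ω·m
A = π(d/2)² = π(1.4300e-02 m)² = 6.4242e-04 m²
L = m/(density·A) = 4910/(2710×6.4242e-04) = 2820 m
R = ρL/A = (2.57×10^-8)(2820)/(6.4242e-04) = 0.1128 Ω
P = I²R = (393)² × 0.1128 = 17400 W

17400 W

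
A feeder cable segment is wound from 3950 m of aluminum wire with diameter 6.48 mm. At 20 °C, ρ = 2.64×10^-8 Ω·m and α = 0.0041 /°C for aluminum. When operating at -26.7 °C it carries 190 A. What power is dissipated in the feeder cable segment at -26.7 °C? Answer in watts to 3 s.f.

A = π(d/2)² = π(3.2400e-03 m)² = 3.298e-05 m²
R₍20₎ = ρL/A = (2.64×10^-8)(3950)/(3.298e-05) = 3.162 Ω
R₍-26.7₎ = R₍20₎(1 + αΔT) = 3.162 × (1 + 0.0041×-46.7) = 2.557 Ω
P = I²R = (190)² × 2.557 = 92300 W

92300 W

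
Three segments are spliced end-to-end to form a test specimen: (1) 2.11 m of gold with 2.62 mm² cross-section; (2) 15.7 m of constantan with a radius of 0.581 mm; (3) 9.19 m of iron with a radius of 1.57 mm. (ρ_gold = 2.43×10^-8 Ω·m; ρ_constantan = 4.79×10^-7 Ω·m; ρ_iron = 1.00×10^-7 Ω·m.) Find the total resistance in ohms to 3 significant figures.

7.23 Ω

Seg 1: A = 2.62 mm² = 2.620e-06 m²
R_1 = (2.43×10^-8)(2.11)/(2.620e-06) = 0.01957 Ω
Seg 2: A = πr² = π(5.8100e-04 m)² = 1.060e-06 m²
R_2 = (4.79×10^-7)(15.7)/(1.060e-06) = 7.091 Ω
Seg 3: A = πr² = π(1.5700e-03 m)² = 7.744e-06 m²
R_3 = (1.00×10^-7)(9.19)/(7.744e-06) = 0.1187 Ω
R_total = R_1 + R_2 + R_3 = 7.23 Ω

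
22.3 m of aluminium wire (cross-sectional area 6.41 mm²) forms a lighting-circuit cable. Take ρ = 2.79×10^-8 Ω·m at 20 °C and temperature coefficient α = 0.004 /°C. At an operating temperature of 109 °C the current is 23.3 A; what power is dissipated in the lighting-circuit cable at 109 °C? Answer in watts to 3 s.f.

A = 6.41 mm² = 6.410e-06 m²
R₍20₎ = ρL/A = (2.79×10^-8)(22.3)/(6.410e-06) = 0.09706 Ω
R₍109₎ = R₍20₎(1 + αΔT) = 0.09706 × (1 + 0.004×89) = 0.1316 Ω
P = I²R = (23.3)² × 0.1316 = 71.5 W

71.5 W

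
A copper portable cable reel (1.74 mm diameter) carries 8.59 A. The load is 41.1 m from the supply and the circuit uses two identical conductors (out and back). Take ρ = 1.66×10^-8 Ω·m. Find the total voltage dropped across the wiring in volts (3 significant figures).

A = π(d/2)² = π(8.7000e-04 m)² = 2.378e-06 m²
Total conductor length (both ways) L = 2 × 41.1 = 82.2 m
R = ρL/A = (1.66×10^-8)(82.2)/(2.378e-06) = 0.5738 Ω
V = IR = 8.59 × 0.5738 = 4.93 V

4.93 V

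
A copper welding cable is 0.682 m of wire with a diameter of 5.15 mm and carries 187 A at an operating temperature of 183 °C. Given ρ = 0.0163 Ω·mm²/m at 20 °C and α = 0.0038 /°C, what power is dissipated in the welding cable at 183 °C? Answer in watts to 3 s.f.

ρ = 0.0163 Ω·mm²/m = 1.63×10^-8 Ω·m
A = π(d/2)² = π(2.5750e-03 m)² = 2.083e-05 m²
R₍20₎ = ρL/A = (1.63×10^-8)(0.682)/(2.083e-05) = 5.337×10^-4 Ω
R₍183₎ = R₍20₎(1 + αΔT) = 5.337×10^-4 × (1 + 0.0038×163) = 8.642×10^-4 Ω
P = I²R = (187)² × 8.642×10^-4 = 30.2 W

30.2 W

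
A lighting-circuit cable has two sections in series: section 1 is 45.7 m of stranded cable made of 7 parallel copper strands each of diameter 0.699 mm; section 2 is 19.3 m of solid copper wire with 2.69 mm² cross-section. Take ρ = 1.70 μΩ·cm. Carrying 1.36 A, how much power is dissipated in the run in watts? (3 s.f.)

ρ = 1.70 μΩ·cm = 1.70×10^-8 Ω·m
Section 1: A_strand = π(3.4950e-04)² = 3.837e-07 m²; R₁ = ρL/(N·A_s) = (1.70×10^-8)(45.7)/(7×3.837e-07) = 0.2892 Ω
Section 2: A = 2.69 mm² = 2.690e-06 m²
R₂ = (1.70×10^-8)(19.3)/(2.690e-06) = 0.122 Ω
R = R₁ + R₂ = 0.4112 Ω
P = I²R = (1.36)² × 0.4112 = 0.761 W

0.761 W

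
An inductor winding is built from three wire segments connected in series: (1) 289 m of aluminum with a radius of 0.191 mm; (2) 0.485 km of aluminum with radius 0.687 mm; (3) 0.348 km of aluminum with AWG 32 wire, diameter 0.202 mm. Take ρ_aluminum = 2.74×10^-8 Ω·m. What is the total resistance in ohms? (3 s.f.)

376 Ω

Seg 1: A = πr² = π(1.9100e-04 m)² = 1.146e-07 m²
R_1 = (2.74×10^-8)(289)/(1.146e-07) = 69.09 Ω
Seg 2: A = πr² = π(6.8700e-04 m)² = 1.483e-06 m²
R_2 = (2.74×10^-8)(485)/(1.483e-06) = 8.962 Ω
Seg 3: A = π(0.202/2 mm)² = π(1.0100e-04 m)² = 3.205e-08 m²
R_3 = (2.74×10^-8)(348)/(3.205e-08) = 297.5 Ω
R_total = R_1 + R_2 + R_3 = 376 Ω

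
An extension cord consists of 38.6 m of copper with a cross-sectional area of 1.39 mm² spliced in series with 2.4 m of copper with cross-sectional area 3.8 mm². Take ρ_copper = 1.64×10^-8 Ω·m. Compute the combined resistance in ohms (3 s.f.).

Segment 1: A = 1.39 mm² = 1.390e-06 m²
R₁ = ρL/A = (1.64×10^-8)(38.6)/(1.390e-06) = 0.4554 Ω
Segment 2: A = 3.8 mm² = 3.800e-06 m²
R₂ = (1.64×10^-8)(2.4)/(3.800e-06) = 0.01036 Ω
R = R₁ + R₂ = 0.466 Ω

0.466 Ω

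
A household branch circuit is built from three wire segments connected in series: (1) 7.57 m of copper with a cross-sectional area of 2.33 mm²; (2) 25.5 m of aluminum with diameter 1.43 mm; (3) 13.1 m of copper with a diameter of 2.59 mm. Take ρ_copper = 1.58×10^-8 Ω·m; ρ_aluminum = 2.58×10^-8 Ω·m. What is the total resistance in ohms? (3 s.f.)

Seg 1: A = 2.33 mm² = 2.330e-06 m²
R_1 = (1.58×10^-8)(7.57)/(2.330e-06) = 0.05133 Ω
Seg 2: A = π(d/2)² = π(7.1500e-04 m)² = 1.606e-06 m²
R_2 = (2.58×10^-8)(25.5)/(1.606e-06) = 0.4096 Ω
Seg 3: A = π(d/2)² = π(1.2950e-03 m)² = 5.269e-06 m²
R_3 = (1.58×10^-8)(13.1)/(5.269e-06) = 0.03929 Ω
R_total = R_1 + R_2 + R_3 = 0.500 Ω

0.500 Ω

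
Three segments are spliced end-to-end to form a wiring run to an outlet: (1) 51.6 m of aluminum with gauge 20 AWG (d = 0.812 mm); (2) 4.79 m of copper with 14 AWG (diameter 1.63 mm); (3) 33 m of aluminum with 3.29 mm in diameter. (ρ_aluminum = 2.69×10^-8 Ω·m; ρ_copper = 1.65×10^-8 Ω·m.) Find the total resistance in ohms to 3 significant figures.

Seg 1: A = π(0.812/2 mm)² = π(4.0600e-04 m)² = 5.178e-07 m²
R_1 = (2.69×10^-8)(51.6)/(5.178e-07) = 2.68 Ω
Seg 2: A = π(1.63/2 mm)² = π(8.1500e-04 m)² = 2.087e-06 m²
R_2 = (1.65×10^-8)(4.79)/(2.087e-06) = 0.03788 Ω
Seg 3: A = π(d/2)² = π(1.6450e-03 m)² = 8.501e-06 m²
R_3 = (2.69×10^-8)(33)/(8.501e-06) = 0.1044 Ω
R_total = R_1 + R_2 + R_3 = 2.82 Ω

2.82 Ω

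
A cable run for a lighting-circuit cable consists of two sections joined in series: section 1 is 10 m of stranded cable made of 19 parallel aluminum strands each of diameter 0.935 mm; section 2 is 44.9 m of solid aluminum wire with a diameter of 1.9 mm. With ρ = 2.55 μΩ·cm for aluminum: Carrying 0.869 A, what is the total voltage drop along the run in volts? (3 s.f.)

ρ = 2.55 μΩ·cm = 2.55×10^-8 Ω·m
Section 1: A_strand = π(4.6750e-04)² = 6.866e-07 m²; R₁ = ρL/(N·A_s) = (2.55×10^-8)(10)/(19×6.866e-07) = 0.01955 Ω
Section 2: A = π(d/2)² = π(9.5000e-04 m)² = 2.835e-06 m²
R₂ = (2.55×10^-8)(44.9)/(2.835e-06) = 0.4038 Ω
R = R₁ + R₂ = 0.4234 Ω
V = IR = 0.869 × 0.4234 = 0.368 V

0.368 V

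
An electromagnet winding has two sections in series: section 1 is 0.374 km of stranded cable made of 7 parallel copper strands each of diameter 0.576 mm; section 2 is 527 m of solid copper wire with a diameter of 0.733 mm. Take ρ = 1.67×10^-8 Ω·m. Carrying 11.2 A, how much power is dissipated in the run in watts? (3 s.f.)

Section 1: A_strand = π(2.8800e-04)² = 2.606e-07 m²; R₁ = ρL/(N·A_s) = (1.67×10^-8)(374)/(7×2.606e-07) = 3.424 Ω
Section 2: A = π(d/2)² = π(3.6650e-04 m)² = 4.220e-07 m²
R₂ = (1.67×10^-8)(527)/(4.220e-07) = 20.86 Ω
R = R₁ + R₂ = 24.28 Ω
P = I²R = (11.2)² × 24.28 = 3050 W

3050 W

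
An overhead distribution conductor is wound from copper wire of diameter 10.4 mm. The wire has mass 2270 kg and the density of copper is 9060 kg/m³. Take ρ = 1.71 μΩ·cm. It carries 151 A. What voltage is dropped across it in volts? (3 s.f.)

ρ = 1.71 μΩ·cm = 1.71×10^-8 Ω·m
A = π(d/2)² = π(5.2000e-03 m)² = 8.4949e-05 m²
L = m/(density·A) = 2270/(9060×8.4949e-05) = 2949 m
R = ρL/A = (1.71×10^-8)(2949)/(8.4949e-05) = 0.5937 Ω
V = IR = 151 × 0.5937 = 89.7 V

89.7 V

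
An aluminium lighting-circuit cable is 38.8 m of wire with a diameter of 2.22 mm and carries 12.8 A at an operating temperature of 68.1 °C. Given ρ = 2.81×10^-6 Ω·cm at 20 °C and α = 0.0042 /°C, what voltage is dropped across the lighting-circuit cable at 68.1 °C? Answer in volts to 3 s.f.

ρ = 2.81×10^-6 Ω·cm = 2.81×10^-8 Ω·m
A = π(d/2)² = π(1.1100e-03 m)² = 3.871e-06 m²
R₍20₎ = ρL/A = (2.81×10^-8)(38.8)/(3.871e-06) = 0.2817 Ω
R₍68.1₎ = R₍20₎(1 + αΔT) = 0.2817 × (1 + 0.0042×48.1) = 0.3386 Ω
V = IR = 12.8 × 0.3386 = 4.33 V

4.33 V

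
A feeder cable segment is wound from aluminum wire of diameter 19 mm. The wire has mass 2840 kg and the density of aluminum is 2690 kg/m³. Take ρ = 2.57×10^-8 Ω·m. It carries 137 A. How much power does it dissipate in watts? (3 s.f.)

6330 W

A = π(d/2)² = π(9.5000e-03 m)² = 2.8353e-04 m²
L = m/(density·A) = 2840/(2690×2.8353e-04) = 3724 m
R = ρL/A = (2.57×10^-8)(3724)/(2.8353e-04) = 0.3375 Ω
P = I²R = (137)² × 0.3375 = 6330 W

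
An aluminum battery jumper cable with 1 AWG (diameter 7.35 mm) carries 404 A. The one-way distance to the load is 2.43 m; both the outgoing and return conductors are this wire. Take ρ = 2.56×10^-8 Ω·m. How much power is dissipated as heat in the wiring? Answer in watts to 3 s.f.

479 W

A = π(7.35/2 mm)² = π(3.6750e-03 m)² = 4.243e-05 m²
Total conductor length (both ways) L = 2 × 2.43 = 4.86 m
R = ρL/A = (2.56×10^-8)(4.86)/(4.243e-05) = 0.002932 Ω
P = I²R = (404)² × 0.002932 = 479 W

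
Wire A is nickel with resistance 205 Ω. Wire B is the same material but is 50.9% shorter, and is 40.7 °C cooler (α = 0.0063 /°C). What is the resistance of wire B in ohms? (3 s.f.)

R ∝ ρL/d² with ρ ∝ (1+αΔT), so R_B/R_A = (1 − 50.9/100) × (1 − 0.0063×40.7)
= 0.491 × 0.7436 = 0.3651
R_B = 0.3651 × 205 = 74.8 Ω

74.8 Ω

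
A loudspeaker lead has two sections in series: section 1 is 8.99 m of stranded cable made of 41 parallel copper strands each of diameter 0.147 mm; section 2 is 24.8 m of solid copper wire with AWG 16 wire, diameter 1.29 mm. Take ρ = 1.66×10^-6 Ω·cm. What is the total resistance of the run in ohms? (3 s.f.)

ρ = 1.66×10^-6 Ω·cm = 1.66×10^-8 Ω·m
Section 1: A_strand = π(7.3500e-05)² = 1.697e-08 m²; R₁ = ρL/(N·A_s) = (1.66×10^-8)(8.99)/(41×1.697e-08) = 0.2145 Ω
Section 2: A = π(1.29/2 mm)² = π(6.4500e-04 m)² = 1.307e-06 m²
R₂ = (1.66×10^-8)(24.8)/(1.307e-06) = 0.315 Ω
R = R₁ + R₂ = 0.529 Ω

0.529 Ω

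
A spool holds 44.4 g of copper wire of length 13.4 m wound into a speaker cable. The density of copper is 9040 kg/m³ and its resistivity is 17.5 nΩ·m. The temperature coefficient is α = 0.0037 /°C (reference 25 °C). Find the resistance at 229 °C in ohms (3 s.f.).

1.12 Ω

ρ = 17.5 nΩ·m = 1.75×10^-8 Ω·m
A = m/(density·L) = 0.0444/(9040×13.4) = 3.6653e-07 m²
R = ρL/A = (1.75×10^-8)(13.4)/(3.6653e-07) = 0.6398 Ω
R(229 °C) = 0.6398 × (1 + 0.0037×204) = 1.12 Ω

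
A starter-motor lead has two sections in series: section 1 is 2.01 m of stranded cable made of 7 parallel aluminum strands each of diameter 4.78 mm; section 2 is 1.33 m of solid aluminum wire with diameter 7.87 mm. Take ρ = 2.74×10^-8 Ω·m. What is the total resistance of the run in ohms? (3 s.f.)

0.00119 Ω

Section 1: A_strand = π(2.3900e-03)² = 1.795e-05 m²; R₁ = ρL/(N·A_s) = (2.74×10^-8)(2.01)/(7×1.795e-05) = 4.384×10^-4 Ω
Section 2: A = π(d/2)² = π(3.9350e-03 m)² = 4.865e-05 m²
R₂ = (2.74×10^-8)(1.33)/(4.865e-05) = 7.491×10^-4 Ω
R = R₁ + R₂ = 0.00119 Ω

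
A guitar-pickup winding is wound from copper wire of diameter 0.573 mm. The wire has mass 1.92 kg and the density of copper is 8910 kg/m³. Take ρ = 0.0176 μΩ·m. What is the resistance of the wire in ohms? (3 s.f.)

57.0 Ω

ρ = 0.0176 μΩ·m = 1.76×10^-8 Ω·m
A = π(d/2)² = π(2.8650e-04 m)² = 2.5787e-07 m²
L = m/(density·A) = 1.92/(8910×2.5787e-07) = 835.6 m
R = ρL/A = (1.76×10^-8)(835.6)/(2.5787e-07) = 57.0 Ω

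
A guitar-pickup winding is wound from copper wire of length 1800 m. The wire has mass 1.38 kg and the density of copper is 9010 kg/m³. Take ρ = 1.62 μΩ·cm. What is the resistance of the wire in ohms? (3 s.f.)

343 Ω

ρ = 1.62 μΩ·cm = 1.62×10^-8 Ω·m
A = m/(density·L) = 1.38/(9010×1800) = 8.5091e-08 m²
R = ρL/A = (1.62×10^-8)(1800)/(8.5091e-08) = 343 Ω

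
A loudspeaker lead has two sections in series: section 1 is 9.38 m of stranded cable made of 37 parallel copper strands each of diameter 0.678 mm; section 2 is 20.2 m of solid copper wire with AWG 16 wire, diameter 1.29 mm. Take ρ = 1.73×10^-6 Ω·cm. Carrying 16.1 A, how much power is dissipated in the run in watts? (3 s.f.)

72.5 W

ρ = 1.73×10^-6 Ω·cm = 1.73×10^-8 Ω·m
Section 1: A_strand = π(3.3900e-04)² = 3.610e-07 m²; R₁ = ρL/(N·A_s) = (1.73×10^-8)(9.38)/(37×3.610e-07) = 0.01215 Ω
Section 2: A = π(1.29/2 mm)² = π(6.4500e-04 m)² = 1.307e-06 m²
R₂ = (1.73×10^-8)(20.2)/(1.307e-06) = 0.2674 Ω
R = R₁ + R₂ = 0.2795 Ω
P = I²R = (16.1)² × 0.2795 = 72.5 W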